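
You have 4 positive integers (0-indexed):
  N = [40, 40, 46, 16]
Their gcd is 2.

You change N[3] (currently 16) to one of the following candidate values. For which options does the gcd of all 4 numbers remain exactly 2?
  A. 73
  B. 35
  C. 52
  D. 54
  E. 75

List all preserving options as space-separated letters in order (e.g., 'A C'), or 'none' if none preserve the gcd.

Answer: C D

Derivation:
Old gcd = 2; gcd of others (without N[3]) = 2
New gcd for candidate v: gcd(2, v). Preserves old gcd iff gcd(2, v) = 2.
  Option A: v=73, gcd(2,73)=1 -> changes
  Option B: v=35, gcd(2,35)=1 -> changes
  Option C: v=52, gcd(2,52)=2 -> preserves
  Option D: v=54, gcd(2,54)=2 -> preserves
  Option E: v=75, gcd(2,75)=1 -> changes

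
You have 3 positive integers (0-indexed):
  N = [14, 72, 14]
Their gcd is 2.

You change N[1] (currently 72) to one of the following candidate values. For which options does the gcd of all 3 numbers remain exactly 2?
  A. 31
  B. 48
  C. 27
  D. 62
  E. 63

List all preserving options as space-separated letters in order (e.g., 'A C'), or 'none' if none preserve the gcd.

Old gcd = 2; gcd of others (without N[1]) = 14
New gcd for candidate v: gcd(14, v). Preserves old gcd iff gcd(14, v) = 2.
  Option A: v=31, gcd(14,31)=1 -> changes
  Option B: v=48, gcd(14,48)=2 -> preserves
  Option C: v=27, gcd(14,27)=1 -> changes
  Option D: v=62, gcd(14,62)=2 -> preserves
  Option E: v=63, gcd(14,63)=7 -> changes

Answer: B D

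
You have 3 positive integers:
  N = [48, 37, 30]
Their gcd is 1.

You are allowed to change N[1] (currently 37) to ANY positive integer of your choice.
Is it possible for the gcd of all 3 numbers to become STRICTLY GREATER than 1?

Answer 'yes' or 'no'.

Current gcd = 1
gcd of all OTHER numbers (without N[1]=37): gcd([48, 30]) = 6
The new gcd after any change is gcd(6, new_value).
This can be at most 6.
Since 6 > old gcd 1, the gcd CAN increase (e.g., set N[1] = 6).

Answer: yes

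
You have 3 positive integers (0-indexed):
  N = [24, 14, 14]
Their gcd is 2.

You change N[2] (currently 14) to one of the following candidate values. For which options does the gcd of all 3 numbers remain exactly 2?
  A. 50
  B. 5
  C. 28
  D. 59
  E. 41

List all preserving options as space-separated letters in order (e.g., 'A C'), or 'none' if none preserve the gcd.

Answer: A C

Derivation:
Old gcd = 2; gcd of others (without N[2]) = 2
New gcd for candidate v: gcd(2, v). Preserves old gcd iff gcd(2, v) = 2.
  Option A: v=50, gcd(2,50)=2 -> preserves
  Option B: v=5, gcd(2,5)=1 -> changes
  Option C: v=28, gcd(2,28)=2 -> preserves
  Option D: v=59, gcd(2,59)=1 -> changes
  Option E: v=41, gcd(2,41)=1 -> changes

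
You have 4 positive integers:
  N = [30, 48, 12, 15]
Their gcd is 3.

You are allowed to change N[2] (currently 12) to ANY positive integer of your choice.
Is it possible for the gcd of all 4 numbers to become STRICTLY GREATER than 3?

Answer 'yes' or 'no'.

Answer: no

Derivation:
Current gcd = 3
gcd of all OTHER numbers (without N[2]=12): gcd([30, 48, 15]) = 3
The new gcd after any change is gcd(3, new_value).
This can be at most 3.
Since 3 = old gcd 3, the gcd can only stay the same or decrease.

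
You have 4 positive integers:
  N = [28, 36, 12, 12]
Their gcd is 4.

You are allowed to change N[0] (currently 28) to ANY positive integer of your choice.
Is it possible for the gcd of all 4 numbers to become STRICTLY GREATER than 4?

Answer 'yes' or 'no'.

Current gcd = 4
gcd of all OTHER numbers (without N[0]=28): gcd([36, 12, 12]) = 12
The new gcd after any change is gcd(12, new_value).
This can be at most 12.
Since 12 > old gcd 4, the gcd CAN increase (e.g., set N[0] = 12).

Answer: yes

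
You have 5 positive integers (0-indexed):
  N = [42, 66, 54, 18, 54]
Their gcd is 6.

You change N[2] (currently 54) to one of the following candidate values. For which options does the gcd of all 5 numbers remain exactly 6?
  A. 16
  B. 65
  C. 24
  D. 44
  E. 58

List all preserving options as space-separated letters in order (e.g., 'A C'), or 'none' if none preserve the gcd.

Old gcd = 6; gcd of others (without N[2]) = 6
New gcd for candidate v: gcd(6, v). Preserves old gcd iff gcd(6, v) = 6.
  Option A: v=16, gcd(6,16)=2 -> changes
  Option B: v=65, gcd(6,65)=1 -> changes
  Option C: v=24, gcd(6,24)=6 -> preserves
  Option D: v=44, gcd(6,44)=2 -> changes
  Option E: v=58, gcd(6,58)=2 -> changes

Answer: C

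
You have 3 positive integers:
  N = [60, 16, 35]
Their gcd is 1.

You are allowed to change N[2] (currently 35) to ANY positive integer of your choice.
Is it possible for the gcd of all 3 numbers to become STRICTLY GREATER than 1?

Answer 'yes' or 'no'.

Answer: yes

Derivation:
Current gcd = 1
gcd of all OTHER numbers (without N[2]=35): gcd([60, 16]) = 4
The new gcd after any change is gcd(4, new_value).
This can be at most 4.
Since 4 > old gcd 1, the gcd CAN increase (e.g., set N[2] = 4).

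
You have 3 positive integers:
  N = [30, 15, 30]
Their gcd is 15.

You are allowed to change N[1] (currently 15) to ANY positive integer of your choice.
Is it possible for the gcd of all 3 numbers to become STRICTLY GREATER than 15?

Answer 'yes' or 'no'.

Current gcd = 15
gcd of all OTHER numbers (without N[1]=15): gcd([30, 30]) = 30
The new gcd after any change is gcd(30, new_value).
This can be at most 30.
Since 30 > old gcd 15, the gcd CAN increase (e.g., set N[1] = 30).

Answer: yes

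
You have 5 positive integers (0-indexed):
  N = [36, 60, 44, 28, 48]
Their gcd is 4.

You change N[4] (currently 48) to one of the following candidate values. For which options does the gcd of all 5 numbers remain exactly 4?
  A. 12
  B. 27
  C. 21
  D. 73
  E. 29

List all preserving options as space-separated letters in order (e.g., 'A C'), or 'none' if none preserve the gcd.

Answer: A

Derivation:
Old gcd = 4; gcd of others (without N[4]) = 4
New gcd for candidate v: gcd(4, v). Preserves old gcd iff gcd(4, v) = 4.
  Option A: v=12, gcd(4,12)=4 -> preserves
  Option B: v=27, gcd(4,27)=1 -> changes
  Option C: v=21, gcd(4,21)=1 -> changes
  Option D: v=73, gcd(4,73)=1 -> changes
  Option E: v=29, gcd(4,29)=1 -> changes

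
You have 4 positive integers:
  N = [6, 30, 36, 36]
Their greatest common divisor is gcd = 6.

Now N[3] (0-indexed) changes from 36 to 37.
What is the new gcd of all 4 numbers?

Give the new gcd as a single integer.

Answer: 1

Derivation:
Numbers: [6, 30, 36, 36], gcd = 6
Change: index 3, 36 -> 37
gcd of the OTHER numbers (without index 3): gcd([6, 30, 36]) = 6
New gcd = gcd(g_others, new_val) = gcd(6, 37) = 1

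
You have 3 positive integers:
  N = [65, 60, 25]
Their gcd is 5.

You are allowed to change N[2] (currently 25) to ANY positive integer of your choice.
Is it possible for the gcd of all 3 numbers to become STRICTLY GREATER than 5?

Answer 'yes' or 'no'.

Answer: no

Derivation:
Current gcd = 5
gcd of all OTHER numbers (without N[2]=25): gcd([65, 60]) = 5
The new gcd after any change is gcd(5, new_value).
This can be at most 5.
Since 5 = old gcd 5, the gcd can only stay the same or decrease.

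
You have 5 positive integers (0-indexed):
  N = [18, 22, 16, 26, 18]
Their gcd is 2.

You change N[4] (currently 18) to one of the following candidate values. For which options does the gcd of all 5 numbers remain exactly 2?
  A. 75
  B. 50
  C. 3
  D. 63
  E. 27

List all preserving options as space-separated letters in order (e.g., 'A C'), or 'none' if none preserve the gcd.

Answer: B

Derivation:
Old gcd = 2; gcd of others (without N[4]) = 2
New gcd for candidate v: gcd(2, v). Preserves old gcd iff gcd(2, v) = 2.
  Option A: v=75, gcd(2,75)=1 -> changes
  Option B: v=50, gcd(2,50)=2 -> preserves
  Option C: v=3, gcd(2,3)=1 -> changes
  Option D: v=63, gcd(2,63)=1 -> changes
  Option E: v=27, gcd(2,27)=1 -> changes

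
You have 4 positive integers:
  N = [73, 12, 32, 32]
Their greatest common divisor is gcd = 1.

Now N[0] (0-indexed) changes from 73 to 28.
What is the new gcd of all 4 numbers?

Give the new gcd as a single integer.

Numbers: [73, 12, 32, 32], gcd = 1
Change: index 0, 73 -> 28
gcd of the OTHER numbers (without index 0): gcd([12, 32, 32]) = 4
New gcd = gcd(g_others, new_val) = gcd(4, 28) = 4

Answer: 4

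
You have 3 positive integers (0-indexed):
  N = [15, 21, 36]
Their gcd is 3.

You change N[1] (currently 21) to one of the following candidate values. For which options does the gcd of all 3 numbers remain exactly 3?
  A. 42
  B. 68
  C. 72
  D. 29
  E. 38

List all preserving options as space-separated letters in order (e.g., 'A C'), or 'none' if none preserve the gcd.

Answer: A C

Derivation:
Old gcd = 3; gcd of others (without N[1]) = 3
New gcd for candidate v: gcd(3, v). Preserves old gcd iff gcd(3, v) = 3.
  Option A: v=42, gcd(3,42)=3 -> preserves
  Option B: v=68, gcd(3,68)=1 -> changes
  Option C: v=72, gcd(3,72)=3 -> preserves
  Option D: v=29, gcd(3,29)=1 -> changes
  Option E: v=38, gcd(3,38)=1 -> changes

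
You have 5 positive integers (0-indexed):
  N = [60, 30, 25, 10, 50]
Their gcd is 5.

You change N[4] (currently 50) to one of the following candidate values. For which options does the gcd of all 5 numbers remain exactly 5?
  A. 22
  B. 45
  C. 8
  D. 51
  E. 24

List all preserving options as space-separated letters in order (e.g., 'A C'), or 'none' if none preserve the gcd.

Old gcd = 5; gcd of others (without N[4]) = 5
New gcd for candidate v: gcd(5, v). Preserves old gcd iff gcd(5, v) = 5.
  Option A: v=22, gcd(5,22)=1 -> changes
  Option B: v=45, gcd(5,45)=5 -> preserves
  Option C: v=8, gcd(5,8)=1 -> changes
  Option D: v=51, gcd(5,51)=1 -> changes
  Option E: v=24, gcd(5,24)=1 -> changes

Answer: B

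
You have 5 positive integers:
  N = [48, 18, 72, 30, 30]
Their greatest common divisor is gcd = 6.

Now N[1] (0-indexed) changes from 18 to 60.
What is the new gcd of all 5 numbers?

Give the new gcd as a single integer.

Numbers: [48, 18, 72, 30, 30], gcd = 6
Change: index 1, 18 -> 60
gcd of the OTHER numbers (without index 1): gcd([48, 72, 30, 30]) = 6
New gcd = gcd(g_others, new_val) = gcd(6, 60) = 6

Answer: 6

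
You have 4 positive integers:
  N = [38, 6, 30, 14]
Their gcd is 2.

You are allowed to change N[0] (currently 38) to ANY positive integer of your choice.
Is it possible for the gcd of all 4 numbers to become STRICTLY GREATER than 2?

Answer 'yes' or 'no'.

Answer: no

Derivation:
Current gcd = 2
gcd of all OTHER numbers (without N[0]=38): gcd([6, 30, 14]) = 2
The new gcd after any change is gcd(2, new_value).
This can be at most 2.
Since 2 = old gcd 2, the gcd can only stay the same or decrease.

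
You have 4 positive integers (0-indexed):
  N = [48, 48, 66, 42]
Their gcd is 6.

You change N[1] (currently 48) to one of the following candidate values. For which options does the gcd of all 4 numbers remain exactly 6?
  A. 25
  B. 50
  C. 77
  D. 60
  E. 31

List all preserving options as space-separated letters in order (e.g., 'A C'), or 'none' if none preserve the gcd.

Old gcd = 6; gcd of others (without N[1]) = 6
New gcd for candidate v: gcd(6, v). Preserves old gcd iff gcd(6, v) = 6.
  Option A: v=25, gcd(6,25)=1 -> changes
  Option B: v=50, gcd(6,50)=2 -> changes
  Option C: v=77, gcd(6,77)=1 -> changes
  Option D: v=60, gcd(6,60)=6 -> preserves
  Option E: v=31, gcd(6,31)=1 -> changes

Answer: D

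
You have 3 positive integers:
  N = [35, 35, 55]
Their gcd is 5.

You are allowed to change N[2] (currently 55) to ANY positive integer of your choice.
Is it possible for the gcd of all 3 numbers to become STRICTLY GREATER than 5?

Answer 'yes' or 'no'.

Answer: yes

Derivation:
Current gcd = 5
gcd of all OTHER numbers (without N[2]=55): gcd([35, 35]) = 35
The new gcd after any change is gcd(35, new_value).
This can be at most 35.
Since 35 > old gcd 5, the gcd CAN increase (e.g., set N[2] = 35).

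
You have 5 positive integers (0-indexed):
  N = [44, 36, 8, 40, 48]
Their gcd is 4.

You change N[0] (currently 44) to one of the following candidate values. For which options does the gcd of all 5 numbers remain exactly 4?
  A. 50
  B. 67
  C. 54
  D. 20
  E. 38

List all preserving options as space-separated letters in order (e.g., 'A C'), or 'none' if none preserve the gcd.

Answer: D

Derivation:
Old gcd = 4; gcd of others (without N[0]) = 4
New gcd for candidate v: gcd(4, v). Preserves old gcd iff gcd(4, v) = 4.
  Option A: v=50, gcd(4,50)=2 -> changes
  Option B: v=67, gcd(4,67)=1 -> changes
  Option C: v=54, gcd(4,54)=2 -> changes
  Option D: v=20, gcd(4,20)=4 -> preserves
  Option E: v=38, gcd(4,38)=2 -> changes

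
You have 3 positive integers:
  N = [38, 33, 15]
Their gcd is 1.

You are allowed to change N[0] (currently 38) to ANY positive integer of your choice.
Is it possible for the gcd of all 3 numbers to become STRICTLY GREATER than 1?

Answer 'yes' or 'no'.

Current gcd = 1
gcd of all OTHER numbers (without N[0]=38): gcd([33, 15]) = 3
The new gcd after any change is gcd(3, new_value).
This can be at most 3.
Since 3 > old gcd 1, the gcd CAN increase (e.g., set N[0] = 3).

Answer: yes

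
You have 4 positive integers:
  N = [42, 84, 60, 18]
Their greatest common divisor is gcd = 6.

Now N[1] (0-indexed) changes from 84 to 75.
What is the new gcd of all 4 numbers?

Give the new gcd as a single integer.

Answer: 3

Derivation:
Numbers: [42, 84, 60, 18], gcd = 6
Change: index 1, 84 -> 75
gcd of the OTHER numbers (without index 1): gcd([42, 60, 18]) = 6
New gcd = gcd(g_others, new_val) = gcd(6, 75) = 3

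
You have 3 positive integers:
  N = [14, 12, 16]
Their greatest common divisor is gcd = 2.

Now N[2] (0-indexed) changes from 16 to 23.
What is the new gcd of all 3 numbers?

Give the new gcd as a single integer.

Answer: 1

Derivation:
Numbers: [14, 12, 16], gcd = 2
Change: index 2, 16 -> 23
gcd of the OTHER numbers (without index 2): gcd([14, 12]) = 2
New gcd = gcd(g_others, new_val) = gcd(2, 23) = 1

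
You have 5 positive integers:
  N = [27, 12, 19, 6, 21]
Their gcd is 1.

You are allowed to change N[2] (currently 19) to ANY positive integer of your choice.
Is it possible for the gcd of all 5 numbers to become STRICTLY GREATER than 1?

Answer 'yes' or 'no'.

Current gcd = 1
gcd of all OTHER numbers (without N[2]=19): gcd([27, 12, 6, 21]) = 3
The new gcd after any change is gcd(3, new_value).
This can be at most 3.
Since 3 > old gcd 1, the gcd CAN increase (e.g., set N[2] = 3).

Answer: yes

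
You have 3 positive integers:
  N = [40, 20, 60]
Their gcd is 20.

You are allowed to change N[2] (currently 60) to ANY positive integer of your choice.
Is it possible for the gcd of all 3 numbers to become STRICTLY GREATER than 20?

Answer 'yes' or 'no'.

Answer: no

Derivation:
Current gcd = 20
gcd of all OTHER numbers (without N[2]=60): gcd([40, 20]) = 20
The new gcd after any change is gcd(20, new_value).
This can be at most 20.
Since 20 = old gcd 20, the gcd can only stay the same or decrease.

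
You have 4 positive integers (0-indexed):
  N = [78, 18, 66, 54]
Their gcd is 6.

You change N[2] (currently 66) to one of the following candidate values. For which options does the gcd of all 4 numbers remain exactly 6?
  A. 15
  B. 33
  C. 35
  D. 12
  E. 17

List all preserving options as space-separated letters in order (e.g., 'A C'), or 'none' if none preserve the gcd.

Answer: D

Derivation:
Old gcd = 6; gcd of others (without N[2]) = 6
New gcd for candidate v: gcd(6, v). Preserves old gcd iff gcd(6, v) = 6.
  Option A: v=15, gcd(6,15)=3 -> changes
  Option B: v=33, gcd(6,33)=3 -> changes
  Option C: v=35, gcd(6,35)=1 -> changes
  Option D: v=12, gcd(6,12)=6 -> preserves
  Option E: v=17, gcd(6,17)=1 -> changes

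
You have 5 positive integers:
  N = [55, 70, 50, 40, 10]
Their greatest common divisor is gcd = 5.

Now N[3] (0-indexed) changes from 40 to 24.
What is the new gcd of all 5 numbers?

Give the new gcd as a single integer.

Numbers: [55, 70, 50, 40, 10], gcd = 5
Change: index 3, 40 -> 24
gcd of the OTHER numbers (without index 3): gcd([55, 70, 50, 10]) = 5
New gcd = gcd(g_others, new_val) = gcd(5, 24) = 1

Answer: 1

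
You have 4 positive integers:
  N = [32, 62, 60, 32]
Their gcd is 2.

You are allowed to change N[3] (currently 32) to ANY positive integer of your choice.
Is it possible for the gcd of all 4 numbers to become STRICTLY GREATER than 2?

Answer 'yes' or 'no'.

Current gcd = 2
gcd of all OTHER numbers (without N[3]=32): gcd([32, 62, 60]) = 2
The new gcd after any change is gcd(2, new_value).
This can be at most 2.
Since 2 = old gcd 2, the gcd can only stay the same or decrease.

Answer: no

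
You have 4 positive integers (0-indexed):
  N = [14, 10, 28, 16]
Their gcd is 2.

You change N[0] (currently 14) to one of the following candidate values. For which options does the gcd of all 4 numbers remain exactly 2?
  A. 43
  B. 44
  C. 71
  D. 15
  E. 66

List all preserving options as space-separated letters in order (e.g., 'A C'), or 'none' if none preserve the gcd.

Old gcd = 2; gcd of others (without N[0]) = 2
New gcd for candidate v: gcd(2, v). Preserves old gcd iff gcd(2, v) = 2.
  Option A: v=43, gcd(2,43)=1 -> changes
  Option B: v=44, gcd(2,44)=2 -> preserves
  Option C: v=71, gcd(2,71)=1 -> changes
  Option D: v=15, gcd(2,15)=1 -> changes
  Option E: v=66, gcd(2,66)=2 -> preserves

Answer: B E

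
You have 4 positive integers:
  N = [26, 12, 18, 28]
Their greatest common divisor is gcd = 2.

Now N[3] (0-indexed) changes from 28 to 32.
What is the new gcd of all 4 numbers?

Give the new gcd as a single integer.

Answer: 2

Derivation:
Numbers: [26, 12, 18, 28], gcd = 2
Change: index 3, 28 -> 32
gcd of the OTHER numbers (without index 3): gcd([26, 12, 18]) = 2
New gcd = gcd(g_others, new_val) = gcd(2, 32) = 2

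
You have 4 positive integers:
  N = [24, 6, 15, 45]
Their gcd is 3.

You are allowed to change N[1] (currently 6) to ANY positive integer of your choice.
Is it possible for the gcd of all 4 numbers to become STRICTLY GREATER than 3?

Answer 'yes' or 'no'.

Current gcd = 3
gcd of all OTHER numbers (without N[1]=6): gcd([24, 15, 45]) = 3
The new gcd after any change is gcd(3, new_value).
This can be at most 3.
Since 3 = old gcd 3, the gcd can only stay the same or decrease.

Answer: no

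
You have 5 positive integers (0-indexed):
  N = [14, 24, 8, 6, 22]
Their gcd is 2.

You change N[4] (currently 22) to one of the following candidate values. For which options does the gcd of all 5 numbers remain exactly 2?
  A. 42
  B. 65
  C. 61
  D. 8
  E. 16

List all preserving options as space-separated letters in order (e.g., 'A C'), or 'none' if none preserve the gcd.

Answer: A D E

Derivation:
Old gcd = 2; gcd of others (without N[4]) = 2
New gcd for candidate v: gcd(2, v). Preserves old gcd iff gcd(2, v) = 2.
  Option A: v=42, gcd(2,42)=2 -> preserves
  Option B: v=65, gcd(2,65)=1 -> changes
  Option C: v=61, gcd(2,61)=1 -> changes
  Option D: v=8, gcd(2,8)=2 -> preserves
  Option E: v=16, gcd(2,16)=2 -> preserves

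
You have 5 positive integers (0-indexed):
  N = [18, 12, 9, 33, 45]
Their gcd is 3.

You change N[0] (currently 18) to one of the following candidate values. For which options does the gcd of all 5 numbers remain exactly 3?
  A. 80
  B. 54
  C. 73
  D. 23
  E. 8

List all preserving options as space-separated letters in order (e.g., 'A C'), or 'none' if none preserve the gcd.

Answer: B

Derivation:
Old gcd = 3; gcd of others (without N[0]) = 3
New gcd for candidate v: gcd(3, v). Preserves old gcd iff gcd(3, v) = 3.
  Option A: v=80, gcd(3,80)=1 -> changes
  Option B: v=54, gcd(3,54)=3 -> preserves
  Option C: v=73, gcd(3,73)=1 -> changes
  Option D: v=23, gcd(3,23)=1 -> changes
  Option E: v=8, gcd(3,8)=1 -> changes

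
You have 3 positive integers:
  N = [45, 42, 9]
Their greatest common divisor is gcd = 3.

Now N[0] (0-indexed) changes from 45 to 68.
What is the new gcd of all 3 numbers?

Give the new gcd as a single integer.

Answer: 1

Derivation:
Numbers: [45, 42, 9], gcd = 3
Change: index 0, 45 -> 68
gcd of the OTHER numbers (without index 0): gcd([42, 9]) = 3
New gcd = gcd(g_others, new_val) = gcd(3, 68) = 1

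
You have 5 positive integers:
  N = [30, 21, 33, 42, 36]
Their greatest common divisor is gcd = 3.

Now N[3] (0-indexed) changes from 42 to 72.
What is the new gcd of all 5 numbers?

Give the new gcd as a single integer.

Numbers: [30, 21, 33, 42, 36], gcd = 3
Change: index 3, 42 -> 72
gcd of the OTHER numbers (without index 3): gcd([30, 21, 33, 36]) = 3
New gcd = gcd(g_others, new_val) = gcd(3, 72) = 3

Answer: 3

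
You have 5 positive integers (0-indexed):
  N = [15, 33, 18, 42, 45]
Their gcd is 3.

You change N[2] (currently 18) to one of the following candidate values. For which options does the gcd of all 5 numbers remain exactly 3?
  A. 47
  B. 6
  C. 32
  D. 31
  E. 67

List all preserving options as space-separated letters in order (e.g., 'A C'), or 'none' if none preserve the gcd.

Old gcd = 3; gcd of others (without N[2]) = 3
New gcd for candidate v: gcd(3, v). Preserves old gcd iff gcd(3, v) = 3.
  Option A: v=47, gcd(3,47)=1 -> changes
  Option B: v=6, gcd(3,6)=3 -> preserves
  Option C: v=32, gcd(3,32)=1 -> changes
  Option D: v=31, gcd(3,31)=1 -> changes
  Option E: v=67, gcd(3,67)=1 -> changes

Answer: B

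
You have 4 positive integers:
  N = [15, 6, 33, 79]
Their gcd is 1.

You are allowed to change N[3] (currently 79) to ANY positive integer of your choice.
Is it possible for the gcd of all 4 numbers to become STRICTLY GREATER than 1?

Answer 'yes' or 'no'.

Answer: yes

Derivation:
Current gcd = 1
gcd of all OTHER numbers (without N[3]=79): gcd([15, 6, 33]) = 3
The new gcd after any change is gcd(3, new_value).
This can be at most 3.
Since 3 > old gcd 1, the gcd CAN increase (e.g., set N[3] = 3).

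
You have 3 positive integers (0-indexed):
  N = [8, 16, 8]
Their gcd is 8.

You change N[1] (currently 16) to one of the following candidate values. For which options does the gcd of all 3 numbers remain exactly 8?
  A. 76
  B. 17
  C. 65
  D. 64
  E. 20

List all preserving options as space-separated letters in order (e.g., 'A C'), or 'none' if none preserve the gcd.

Answer: D

Derivation:
Old gcd = 8; gcd of others (without N[1]) = 8
New gcd for candidate v: gcd(8, v). Preserves old gcd iff gcd(8, v) = 8.
  Option A: v=76, gcd(8,76)=4 -> changes
  Option B: v=17, gcd(8,17)=1 -> changes
  Option C: v=65, gcd(8,65)=1 -> changes
  Option D: v=64, gcd(8,64)=8 -> preserves
  Option E: v=20, gcd(8,20)=4 -> changes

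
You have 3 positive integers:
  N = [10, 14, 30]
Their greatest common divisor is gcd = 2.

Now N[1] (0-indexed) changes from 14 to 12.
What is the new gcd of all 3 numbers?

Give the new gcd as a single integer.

Answer: 2

Derivation:
Numbers: [10, 14, 30], gcd = 2
Change: index 1, 14 -> 12
gcd of the OTHER numbers (without index 1): gcd([10, 30]) = 10
New gcd = gcd(g_others, new_val) = gcd(10, 12) = 2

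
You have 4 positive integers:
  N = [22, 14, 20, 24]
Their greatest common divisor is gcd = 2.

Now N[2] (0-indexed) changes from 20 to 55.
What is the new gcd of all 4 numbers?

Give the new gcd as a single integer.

Numbers: [22, 14, 20, 24], gcd = 2
Change: index 2, 20 -> 55
gcd of the OTHER numbers (without index 2): gcd([22, 14, 24]) = 2
New gcd = gcd(g_others, new_val) = gcd(2, 55) = 1

Answer: 1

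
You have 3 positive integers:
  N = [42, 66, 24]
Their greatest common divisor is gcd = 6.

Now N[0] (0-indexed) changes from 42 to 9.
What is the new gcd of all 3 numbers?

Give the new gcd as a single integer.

Numbers: [42, 66, 24], gcd = 6
Change: index 0, 42 -> 9
gcd of the OTHER numbers (without index 0): gcd([66, 24]) = 6
New gcd = gcd(g_others, new_val) = gcd(6, 9) = 3

Answer: 3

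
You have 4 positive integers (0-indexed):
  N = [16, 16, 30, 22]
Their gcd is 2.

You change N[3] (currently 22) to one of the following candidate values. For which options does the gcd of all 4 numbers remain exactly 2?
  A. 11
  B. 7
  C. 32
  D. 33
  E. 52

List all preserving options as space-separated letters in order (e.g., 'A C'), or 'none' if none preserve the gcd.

Answer: C E

Derivation:
Old gcd = 2; gcd of others (without N[3]) = 2
New gcd for candidate v: gcd(2, v). Preserves old gcd iff gcd(2, v) = 2.
  Option A: v=11, gcd(2,11)=1 -> changes
  Option B: v=7, gcd(2,7)=1 -> changes
  Option C: v=32, gcd(2,32)=2 -> preserves
  Option D: v=33, gcd(2,33)=1 -> changes
  Option E: v=52, gcd(2,52)=2 -> preserves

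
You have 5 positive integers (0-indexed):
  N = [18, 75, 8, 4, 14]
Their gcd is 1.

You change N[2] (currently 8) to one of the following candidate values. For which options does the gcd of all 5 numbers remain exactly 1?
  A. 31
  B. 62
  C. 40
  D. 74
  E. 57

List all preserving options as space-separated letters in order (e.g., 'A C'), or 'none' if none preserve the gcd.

Answer: A B C D E

Derivation:
Old gcd = 1; gcd of others (without N[2]) = 1
New gcd for candidate v: gcd(1, v). Preserves old gcd iff gcd(1, v) = 1.
  Option A: v=31, gcd(1,31)=1 -> preserves
  Option B: v=62, gcd(1,62)=1 -> preserves
  Option C: v=40, gcd(1,40)=1 -> preserves
  Option D: v=74, gcd(1,74)=1 -> preserves
  Option E: v=57, gcd(1,57)=1 -> preserves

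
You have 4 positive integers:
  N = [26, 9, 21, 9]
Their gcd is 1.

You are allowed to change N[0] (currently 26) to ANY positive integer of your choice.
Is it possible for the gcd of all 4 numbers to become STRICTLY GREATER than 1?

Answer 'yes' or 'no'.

Answer: yes

Derivation:
Current gcd = 1
gcd of all OTHER numbers (without N[0]=26): gcd([9, 21, 9]) = 3
The new gcd after any change is gcd(3, new_value).
This can be at most 3.
Since 3 > old gcd 1, the gcd CAN increase (e.g., set N[0] = 3).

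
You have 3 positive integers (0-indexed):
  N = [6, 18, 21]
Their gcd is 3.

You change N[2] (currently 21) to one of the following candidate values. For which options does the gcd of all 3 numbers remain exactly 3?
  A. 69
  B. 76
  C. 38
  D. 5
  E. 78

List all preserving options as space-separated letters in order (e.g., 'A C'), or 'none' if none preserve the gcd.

Old gcd = 3; gcd of others (without N[2]) = 6
New gcd for candidate v: gcd(6, v). Preserves old gcd iff gcd(6, v) = 3.
  Option A: v=69, gcd(6,69)=3 -> preserves
  Option B: v=76, gcd(6,76)=2 -> changes
  Option C: v=38, gcd(6,38)=2 -> changes
  Option D: v=5, gcd(6,5)=1 -> changes
  Option E: v=78, gcd(6,78)=6 -> changes

Answer: A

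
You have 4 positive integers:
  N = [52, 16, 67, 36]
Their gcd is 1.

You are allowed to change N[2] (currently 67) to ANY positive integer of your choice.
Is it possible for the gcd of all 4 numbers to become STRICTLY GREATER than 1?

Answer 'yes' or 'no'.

Answer: yes

Derivation:
Current gcd = 1
gcd of all OTHER numbers (without N[2]=67): gcd([52, 16, 36]) = 4
The new gcd after any change is gcd(4, new_value).
This can be at most 4.
Since 4 > old gcd 1, the gcd CAN increase (e.g., set N[2] = 4).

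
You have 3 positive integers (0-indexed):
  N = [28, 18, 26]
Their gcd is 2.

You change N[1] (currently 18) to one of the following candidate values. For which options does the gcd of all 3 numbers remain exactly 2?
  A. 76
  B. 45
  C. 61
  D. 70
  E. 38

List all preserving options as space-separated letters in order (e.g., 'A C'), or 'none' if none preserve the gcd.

Answer: A D E

Derivation:
Old gcd = 2; gcd of others (without N[1]) = 2
New gcd for candidate v: gcd(2, v). Preserves old gcd iff gcd(2, v) = 2.
  Option A: v=76, gcd(2,76)=2 -> preserves
  Option B: v=45, gcd(2,45)=1 -> changes
  Option C: v=61, gcd(2,61)=1 -> changes
  Option D: v=70, gcd(2,70)=2 -> preserves
  Option E: v=38, gcd(2,38)=2 -> preserves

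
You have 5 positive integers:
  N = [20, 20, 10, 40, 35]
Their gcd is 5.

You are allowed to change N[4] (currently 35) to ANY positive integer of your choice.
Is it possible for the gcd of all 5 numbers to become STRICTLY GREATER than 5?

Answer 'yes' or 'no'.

Answer: yes

Derivation:
Current gcd = 5
gcd of all OTHER numbers (without N[4]=35): gcd([20, 20, 10, 40]) = 10
The new gcd after any change is gcd(10, new_value).
This can be at most 10.
Since 10 > old gcd 5, the gcd CAN increase (e.g., set N[4] = 10).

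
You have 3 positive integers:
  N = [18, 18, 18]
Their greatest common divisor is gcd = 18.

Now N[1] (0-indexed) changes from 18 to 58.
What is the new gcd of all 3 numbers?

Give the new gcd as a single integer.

Numbers: [18, 18, 18], gcd = 18
Change: index 1, 18 -> 58
gcd of the OTHER numbers (without index 1): gcd([18, 18]) = 18
New gcd = gcd(g_others, new_val) = gcd(18, 58) = 2

Answer: 2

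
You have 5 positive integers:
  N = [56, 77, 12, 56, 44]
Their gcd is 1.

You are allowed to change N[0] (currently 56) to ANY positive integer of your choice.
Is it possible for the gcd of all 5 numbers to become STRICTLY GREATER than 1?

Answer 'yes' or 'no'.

Answer: no

Derivation:
Current gcd = 1
gcd of all OTHER numbers (without N[0]=56): gcd([77, 12, 56, 44]) = 1
The new gcd after any change is gcd(1, new_value).
This can be at most 1.
Since 1 = old gcd 1, the gcd can only stay the same or decrease.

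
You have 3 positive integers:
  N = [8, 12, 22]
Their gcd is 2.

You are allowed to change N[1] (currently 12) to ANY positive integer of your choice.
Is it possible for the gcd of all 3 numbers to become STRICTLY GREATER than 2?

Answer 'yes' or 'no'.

Answer: no

Derivation:
Current gcd = 2
gcd of all OTHER numbers (without N[1]=12): gcd([8, 22]) = 2
The new gcd after any change is gcd(2, new_value).
This can be at most 2.
Since 2 = old gcd 2, the gcd can only stay the same or decrease.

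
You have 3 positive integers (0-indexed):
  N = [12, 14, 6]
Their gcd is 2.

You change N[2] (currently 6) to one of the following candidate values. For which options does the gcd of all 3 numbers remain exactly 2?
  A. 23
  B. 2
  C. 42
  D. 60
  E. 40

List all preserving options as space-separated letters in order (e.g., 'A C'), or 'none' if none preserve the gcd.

Old gcd = 2; gcd of others (without N[2]) = 2
New gcd for candidate v: gcd(2, v). Preserves old gcd iff gcd(2, v) = 2.
  Option A: v=23, gcd(2,23)=1 -> changes
  Option B: v=2, gcd(2,2)=2 -> preserves
  Option C: v=42, gcd(2,42)=2 -> preserves
  Option D: v=60, gcd(2,60)=2 -> preserves
  Option E: v=40, gcd(2,40)=2 -> preserves

Answer: B C D E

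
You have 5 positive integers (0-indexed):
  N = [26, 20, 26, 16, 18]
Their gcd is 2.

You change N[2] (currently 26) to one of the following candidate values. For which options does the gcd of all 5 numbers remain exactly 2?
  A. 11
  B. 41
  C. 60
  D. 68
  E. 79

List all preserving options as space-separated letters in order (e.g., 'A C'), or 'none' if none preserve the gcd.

Old gcd = 2; gcd of others (without N[2]) = 2
New gcd for candidate v: gcd(2, v). Preserves old gcd iff gcd(2, v) = 2.
  Option A: v=11, gcd(2,11)=1 -> changes
  Option B: v=41, gcd(2,41)=1 -> changes
  Option C: v=60, gcd(2,60)=2 -> preserves
  Option D: v=68, gcd(2,68)=2 -> preserves
  Option E: v=79, gcd(2,79)=1 -> changes

Answer: C D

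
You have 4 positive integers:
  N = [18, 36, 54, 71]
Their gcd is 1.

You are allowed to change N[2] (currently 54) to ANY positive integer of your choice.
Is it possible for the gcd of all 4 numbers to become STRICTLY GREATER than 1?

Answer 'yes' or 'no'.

Current gcd = 1
gcd of all OTHER numbers (without N[2]=54): gcd([18, 36, 71]) = 1
The new gcd after any change is gcd(1, new_value).
This can be at most 1.
Since 1 = old gcd 1, the gcd can only stay the same or decrease.

Answer: no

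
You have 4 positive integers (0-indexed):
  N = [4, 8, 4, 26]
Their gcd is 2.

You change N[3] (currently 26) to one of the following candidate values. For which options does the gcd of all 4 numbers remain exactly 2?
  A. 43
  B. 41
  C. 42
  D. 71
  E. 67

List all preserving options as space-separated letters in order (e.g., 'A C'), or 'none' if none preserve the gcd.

Answer: C

Derivation:
Old gcd = 2; gcd of others (without N[3]) = 4
New gcd for candidate v: gcd(4, v). Preserves old gcd iff gcd(4, v) = 2.
  Option A: v=43, gcd(4,43)=1 -> changes
  Option B: v=41, gcd(4,41)=1 -> changes
  Option C: v=42, gcd(4,42)=2 -> preserves
  Option D: v=71, gcd(4,71)=1 -> changes
  Option E: v=67, gcd(4,67)=1 -> changes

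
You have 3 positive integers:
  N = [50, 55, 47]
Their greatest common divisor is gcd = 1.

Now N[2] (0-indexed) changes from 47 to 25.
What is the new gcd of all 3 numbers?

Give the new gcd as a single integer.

Answer: 5

Derivation:
Numbers: [50, 55, 47], gcd = 1
Change: index 2, 47 -> 25
gcd of the OTHER numbers (without index 2): gcd([50, 55]) = 5
New gcd = gcd(g_others, new_val) = gcd(5, 25) = 5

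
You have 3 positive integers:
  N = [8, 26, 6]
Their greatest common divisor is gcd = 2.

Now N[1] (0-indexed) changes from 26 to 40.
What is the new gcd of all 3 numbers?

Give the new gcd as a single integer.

Numbers: [8, 26, 6], gcd = 2
Change: index 1, 26 -> 40
gcd of the OTHER numbers (without index 1): gcd([8, 6]) = 2
New gcd = gcd(g_others, new_val) = gcd(2, 40) = 2

Answer: 2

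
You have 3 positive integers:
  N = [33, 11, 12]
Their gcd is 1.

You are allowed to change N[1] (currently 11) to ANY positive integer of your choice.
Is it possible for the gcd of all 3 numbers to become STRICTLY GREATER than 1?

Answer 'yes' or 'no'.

Answer: yes

Derivation:
Current gcd = 1
gcd of all OTHER numbers (without N[1]=11): gcd([33, 12]) = 3
The new gcd after any change is gcd(3, new_value).
This can be at most 3.
Since 3 > old gcd 1, the gcd CAN increase (e.g., set N[1] = 3).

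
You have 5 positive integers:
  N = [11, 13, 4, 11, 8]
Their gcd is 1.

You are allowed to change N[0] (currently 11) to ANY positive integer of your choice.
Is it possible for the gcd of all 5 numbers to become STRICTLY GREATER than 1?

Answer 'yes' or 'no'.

Answer: no

Derivation:
Current gcd = 1
gcd of all OTHER numbers (without N[0]=11): gcd([13, 4, 11, 8]) = 1
The new gcd after any change is gcd(1, new_value).
This can be at most 1.
Since 1 = old gcd 1, the gcd can only stay the same or decrease.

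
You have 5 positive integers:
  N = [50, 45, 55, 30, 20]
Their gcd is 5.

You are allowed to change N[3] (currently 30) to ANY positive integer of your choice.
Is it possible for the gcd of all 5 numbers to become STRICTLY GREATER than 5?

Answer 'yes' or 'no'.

Current gcd = 5
gcd of all OTHER numbers (without N[3]=30): gcd([50, 45, 55, 20]) = 5
The new gcd after any change is gcd(5, new_value).
This can be at most 5.
Since 5 = old gcd 5, the gcd can only stay the same or decrease.

Answer: no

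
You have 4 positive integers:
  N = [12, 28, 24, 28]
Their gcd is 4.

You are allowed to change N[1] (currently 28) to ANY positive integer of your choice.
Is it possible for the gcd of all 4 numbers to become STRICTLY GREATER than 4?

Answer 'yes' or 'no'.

Current gcd = 4
gcd of all OTHER numbers (without N[1]=28): gcd([12, 24, 28]) = 4
The new gcd after any change is gcd(4, new_value).
This can be at most 4.
Since 4 = old gcd 4, the gcd can only stay the same or decrease.

Answer: no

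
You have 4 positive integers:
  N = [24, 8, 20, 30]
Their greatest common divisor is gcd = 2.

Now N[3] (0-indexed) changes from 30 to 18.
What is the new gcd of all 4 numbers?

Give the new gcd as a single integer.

Numbers: [24, 8, 20, 30], gcd = 2
Change: index 3, 30 -> 18
gcd of the OTHER numbers (without index 3): gcd([24, 8, 20]) = 4
New gcd = gcd(g_others, new_val) = gcd(4, 18) = 2

Answer: 2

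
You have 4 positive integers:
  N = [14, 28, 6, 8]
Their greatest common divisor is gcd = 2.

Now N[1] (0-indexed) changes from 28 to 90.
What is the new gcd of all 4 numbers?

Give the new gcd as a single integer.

Numbers: [14, 28, 6, 8], gcd = 2
Change: index 1, 28 -> 90
gcd of the OTHER numbers (without index 1): gcd([14, 6, 8]) = 2
New gcd = gcd(g_others, new_val) = gcd(2, 90) = 2

Answer: 2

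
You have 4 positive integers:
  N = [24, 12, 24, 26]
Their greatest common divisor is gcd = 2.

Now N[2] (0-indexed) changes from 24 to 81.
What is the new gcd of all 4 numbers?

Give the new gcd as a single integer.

Answer: 1

Derivation:
Numbers: [24, 12, 24, 26], gcd = 2
Change: index 2, 24 -> 81
gcd of the OTHER numbers (without index 2): gcd([24, 12, 26]) = 2
New gcd = gcd(g_others, new_val) = gcd(2, 81) = 1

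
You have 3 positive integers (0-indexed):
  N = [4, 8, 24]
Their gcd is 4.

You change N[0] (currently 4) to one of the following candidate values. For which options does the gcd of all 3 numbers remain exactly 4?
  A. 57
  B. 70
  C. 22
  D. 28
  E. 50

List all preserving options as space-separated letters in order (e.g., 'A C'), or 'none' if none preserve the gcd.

Answer: D

Derivation:
Old gcd = 4; gcd of others (without N[0]) = 8
New gcd for candidate v: gcd(8, v). Preserves old gcd iff gcd(8, v) = 4.
  Option A: v=57, gcd(8,57)=1 -> changes
  Option B: v=70, gcd(8,70)=2 -> changes
  Option C: v=22, gcd(8,22)=2 -> changes
  Option D: v=28, gcd(8,28)=4 -> preserves
  Option E: v=50, gcd(8,50)=2 -> changes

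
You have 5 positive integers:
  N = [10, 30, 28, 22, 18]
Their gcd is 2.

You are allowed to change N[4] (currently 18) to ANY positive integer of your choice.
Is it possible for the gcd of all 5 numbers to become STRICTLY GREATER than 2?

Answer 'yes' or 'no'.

Answer: no

Derivation:
Current gcd = 2
gcd of all OTHER numbers (without N[4]=18): gcd([10, 30, 28, 22]) = 2
The new gcd after any change is gcd(2, new_value).
This can be at most 2.
Since 2 = old gcd 2, the gcd can only stay the same or decrease.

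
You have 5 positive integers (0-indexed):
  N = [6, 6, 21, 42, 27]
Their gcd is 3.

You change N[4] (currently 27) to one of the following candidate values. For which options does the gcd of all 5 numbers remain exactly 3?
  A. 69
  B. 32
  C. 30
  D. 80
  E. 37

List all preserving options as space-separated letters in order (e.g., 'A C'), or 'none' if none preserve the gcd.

Old gcd = 3; gcd of others (without N[4]) = 3
New gcd for candidate v: gcd(3, v). Preserves old gcd iff gcd(3, v) = 3.
  Option A: v=69, gcd(3,69)=3 -> preserves
  Option B: v=32, gcd(3,32)=1 -> changes
  Option C: v=30, gcd(3,30)=3 -> preserves
  Option D: v=80, gcd(3,80)=1 -> changes
  Option E: v=37, gcd(3,37)=1 -> changes

Answer: A C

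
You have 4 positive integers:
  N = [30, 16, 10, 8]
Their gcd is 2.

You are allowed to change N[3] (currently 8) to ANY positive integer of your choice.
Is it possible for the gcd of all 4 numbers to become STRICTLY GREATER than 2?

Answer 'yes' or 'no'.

Answer: no

Derivation:
Current gcd = 2
gcd of all OTHER numbers (without N[3]=8): gcd([30, 16, 10]) = 2
The new gcd after any change is gcd(2, new_value).
This can be at most 2.
Since 2 = old gcd 2, the gcd can only stay the same or decrease.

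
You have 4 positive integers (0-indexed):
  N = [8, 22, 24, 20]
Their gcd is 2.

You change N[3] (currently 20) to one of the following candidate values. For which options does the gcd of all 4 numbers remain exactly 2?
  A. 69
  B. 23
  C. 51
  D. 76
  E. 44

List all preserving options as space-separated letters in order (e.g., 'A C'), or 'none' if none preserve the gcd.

Old gcd = 2; gcd of others (without N[3]) = 2
New gcd for candidate v: gcd(2, v). Preserves old gcd iff gcd(2, v) = 2.
  Option A: v=69, gcd(2,69)=1 -> changes
  Option B: v=23, gcd(2,23)=1 -> changes
  Option C: v=51, gcd(2,51)=1 -> changes
  Option D: v=76, gcd(2,76)=2 -> preserves
  Option E: v=44, gcd(2,44)=2 -> preserves

Answer: D E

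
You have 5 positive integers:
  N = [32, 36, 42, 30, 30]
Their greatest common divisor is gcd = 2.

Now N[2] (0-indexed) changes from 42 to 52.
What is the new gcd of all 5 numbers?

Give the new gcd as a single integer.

Answer: 2

Derivation:
Numbers: [32, 36, 42, 30, 30], gcd = 2
Change: index 2, 42 -> 52
gcd of the OTHER numbers (without index 2): gcd([32, 36, 30, 30]) = 2
New gcd = gcd(g_others, new_val) = gcd(2, 52) = 2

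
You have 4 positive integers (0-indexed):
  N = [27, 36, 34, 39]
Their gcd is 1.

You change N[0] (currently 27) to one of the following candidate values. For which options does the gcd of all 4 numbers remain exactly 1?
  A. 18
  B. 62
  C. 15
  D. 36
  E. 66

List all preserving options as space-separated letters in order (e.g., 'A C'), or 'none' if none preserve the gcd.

Answer: A B C D E

Derivation:
Old gcd = 1; gcd of others (without N[0]) = 1
New gcd for candidate v: gcd(1, v). Preserves old gcd iff gcd(1, v) = 1.
  Option A: v=18, gcd(1,18)=1 -> preserves
  Option B: v=62, gcd(1,62)=1 -> preserves
  Option C: v=15, gcd(1,15)=1 -> preserves
  Option D: v=36, gcd(1,36)=1 -> preserves
  Option E: v=66, gcd(1,66)=1 -> preserves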